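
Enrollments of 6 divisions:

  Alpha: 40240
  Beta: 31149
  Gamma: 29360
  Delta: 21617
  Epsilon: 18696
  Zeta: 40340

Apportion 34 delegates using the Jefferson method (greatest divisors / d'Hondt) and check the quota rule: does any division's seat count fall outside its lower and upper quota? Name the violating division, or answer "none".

none

Standard quotas: Alpha 7.542, Beta 5.838, Gamma 5.503, Delta 4.052, Epsilon 3.504, Zeta 7.561.
Jefferson allocation: Alpha 8, Beta 6, Gamma 5, Delta 4, Epsilon 3, Zeta 8.
Every allocation lies between the lower and upper quota.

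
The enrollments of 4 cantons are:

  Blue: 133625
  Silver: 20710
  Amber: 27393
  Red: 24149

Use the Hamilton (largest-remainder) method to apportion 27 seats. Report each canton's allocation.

Blue: 17; Silver: 3; Amber: 4; Red: 3

Total 205877; standard divisor 205877/27 ≈ 7625.074.
Standard quotas: Blue 17.5244, Silver 2.7160, Amber 3.5925, Red 3.1671.
Lower quotas: Blue 17, Silver 2, Amber 3, Red 3 (sum 25, leaving 2 seats).
Remainders in descending order: Silver 0.7160, Amber 0.5925, Blue 0.5244, Red 0.1671.
The surplus seats go to Silver, Amber.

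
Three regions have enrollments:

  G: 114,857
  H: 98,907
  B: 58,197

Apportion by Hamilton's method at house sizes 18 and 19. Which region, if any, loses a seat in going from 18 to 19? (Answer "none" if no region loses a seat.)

none

At 18 seats: G 8, H 6, B 4.
At 19 seats: G 8, H 7, B 4.
No region's allocation decreased.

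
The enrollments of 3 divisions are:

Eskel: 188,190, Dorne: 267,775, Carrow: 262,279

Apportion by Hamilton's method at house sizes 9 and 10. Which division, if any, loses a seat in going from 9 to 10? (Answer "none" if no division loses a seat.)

At 9 seats: Eskel 3, Dorne 3, Carrow 3.
At 10 seats: Eskel 2, Dorne 4, Carrow 4.
Eskel drops from 3 to 2.

Eskel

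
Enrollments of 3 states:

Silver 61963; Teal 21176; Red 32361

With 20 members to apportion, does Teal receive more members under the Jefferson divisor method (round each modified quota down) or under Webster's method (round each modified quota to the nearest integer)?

Webster

Jefferson: Silver 11, Teal 3, Red 6.
Webster: Silver 11, Teal 4, Red 5.
Teal gets 3 under Jefferson and 4 under Webster.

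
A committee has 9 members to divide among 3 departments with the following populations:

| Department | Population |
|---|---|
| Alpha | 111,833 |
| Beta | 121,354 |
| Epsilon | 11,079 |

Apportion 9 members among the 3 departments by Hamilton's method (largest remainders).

Alpha 4, Beta 5, Epsilon 0

The standard divisor is 244266/9 ≈ 27140.667.
Standard quotas: Alpha 4.1205, Beta 4.4713, Epsilon 0.4082.
Lower quotas: Alpha 4, Beta 4, Epsilon 0 (sum 8, leaving 1 seat).
Remainders in descending order: Beta 0.4713, Epsilon 0.4082, Alpha 0.1205.
Largest remainder: Beta receives the extra seat.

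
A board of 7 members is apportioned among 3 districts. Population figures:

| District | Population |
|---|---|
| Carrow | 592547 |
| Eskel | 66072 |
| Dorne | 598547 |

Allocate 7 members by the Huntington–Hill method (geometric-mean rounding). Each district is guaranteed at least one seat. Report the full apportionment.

With divisor 207346: modified quotas Carrow 2.858, Eskel 0.319, Dorne 2.887.
Geometric-mean thresholds: Carrow √(2·3)=2.449, Eskel (min 1), Dorne √(2·3)=2.449.
Each quota rounded against its threshold gives Carrow 3, Eskel 1, Dorne 3 (total 7).

Carrow: 3, Eskel: 1, Dorne: 3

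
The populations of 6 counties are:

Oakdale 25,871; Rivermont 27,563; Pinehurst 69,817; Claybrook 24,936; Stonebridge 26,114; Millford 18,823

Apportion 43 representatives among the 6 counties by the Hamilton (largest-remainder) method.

Total 193124; standard divisor 193124/43 ≈ 4491.256.
Standard quotas: Oakdale 5.7603, Rivermont 6.1370, Pinehurst 15.5451, Claybrook 5.5521, Stonebridge 5.8144, Millford 4.1910.
Lower quotas: Oakdale 5, Rivermont 6, Pinehurst 15, Claybrook 5, Stonebridge 5, Millford 4 (sum 40, leaving 3 seats).
Remainders in descending order: Stonebridge 0.8144, Oakdale 0.7603, Claybrook 0.5521, Pinehurst 0.5451, Millford 0.1910, Rivermont 0.1370.
The surplus seats go to Stonebridge, Oakdale, Claybrook.

Oakdale 6, Rivermont 6, Pinehurst 15, Claybrook 6, Stonebridge 6, Millford 4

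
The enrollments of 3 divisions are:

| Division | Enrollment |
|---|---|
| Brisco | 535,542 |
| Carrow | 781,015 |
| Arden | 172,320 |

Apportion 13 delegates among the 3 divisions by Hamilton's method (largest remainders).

Brisco 5, Carrow 7, Arden 1

The standard divisor is 1488877/13 = 114529.
Standard quotas: Brisco 4.6760, Carrow 6.8194, Arden 1.5046.
Lower quotas: Brisco 4, Carrow 6, Arden 1 (sum 11, leaving 2 seats).
Remainders in descending order: Carrow 0.8194, Brisco 0.6760, Arden 0.5046.
The surplus seats go to Carrow, Brisco.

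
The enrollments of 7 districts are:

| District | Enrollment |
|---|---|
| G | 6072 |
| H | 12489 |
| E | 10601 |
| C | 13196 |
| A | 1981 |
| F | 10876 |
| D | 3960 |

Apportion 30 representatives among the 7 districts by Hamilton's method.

G: 3, H: 6, E: 5, C: 7, A: 1, F: 6, D: 2

Standard divisor: 59175 ÷ 30 ≈ 1972.5.
Standard quotas: G 3.0783, H 6.3316, E 5.3744, C 6.6900, A 1.0043, F 5.5138, D 2.0076.
Lower quotas: G 3, H 6, E 5, C 6, A 1, F 5, D 2 (sum 28, leaving 2 seats).
Remainders in descending order: C 0.6900, F 0.5138, E 0.3744, H 0.3316, G 0.0783, D 0.0076, A 0.0043.
Largest remainders: C, F receive the extra seats.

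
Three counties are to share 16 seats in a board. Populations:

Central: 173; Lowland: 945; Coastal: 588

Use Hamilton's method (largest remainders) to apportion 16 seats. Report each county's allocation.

Total 1706; standard divisor 1706/16 ≈ 106.625.
Standard quotas: Central 1.623, Lowland 8.863, Coastal 5.515.
Lower quotas: Central 1, Lowland 8, Coastal 5 (sum 14, leaving 2 seats).
Remainders in descending order: Lowland 0.863, Central 0.623, Coastal 0.515.
Largest remainders: Lowland, Central receive the extra seats.

Central: 2; Lowland: 9; Coastal: 5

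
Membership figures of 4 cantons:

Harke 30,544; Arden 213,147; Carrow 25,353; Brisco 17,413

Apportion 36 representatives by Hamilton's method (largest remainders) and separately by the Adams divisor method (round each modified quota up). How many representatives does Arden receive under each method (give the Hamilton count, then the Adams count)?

27 and 26

Hamilton: Harke 4, Arden 27, Carrow 3, Brisco 2.
Adams: Harke 4, Arden 26, Carrow 3, Brisco 3.
Arden gets 27 under Hamilton and 26 under Adams.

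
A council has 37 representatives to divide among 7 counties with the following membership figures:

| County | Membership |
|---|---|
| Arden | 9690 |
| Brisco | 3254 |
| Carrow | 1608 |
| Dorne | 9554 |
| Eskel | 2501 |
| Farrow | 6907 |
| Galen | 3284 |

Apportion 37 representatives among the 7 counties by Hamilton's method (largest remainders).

The standard divisor is 36798/37 ≈ 994.541.
Standard quotas: Arden 9.7432, Brisco 3.2719, Carrow 1.6168, Dorne 9.6064, Eskel 2.5147, Farrow 6.9449, Galen 3.3020.
Lower quotas: Arden 9, Brisco 3, Carrow 1, Dorne 9, Eskel 2, Farrow 6, Galen 3 (sum 33, leaving 4 seats).
Remainders in descending order: Farrow 0.9449, Arden 0.7432, Carrow 0.6168, Dorne 0.6064, Eskel 0.5147, Galen 0.3020, Brisco 0.2719.
The surplus seats go to Farrow, Arden, Carrow, Dorne.

Arden 10, Brisco 3, Carrow 2, Dorne 10, Eskel 2, Farrow 7, Galen 3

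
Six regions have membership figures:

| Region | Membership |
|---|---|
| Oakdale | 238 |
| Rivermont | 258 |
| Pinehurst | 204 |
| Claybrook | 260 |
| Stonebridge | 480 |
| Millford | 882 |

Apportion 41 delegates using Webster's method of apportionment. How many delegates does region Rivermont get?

Standard divisor 2322/41 ≈ 56.634; standard quotas: Oakdale 4.202, Rivermont 4.556, Pinehurst 3.602, Claybrook 4.591, Stonebridge 8.475, Millford 15.574.
Rounding to the nearest integer gives 4, 5, 4, 5, 8, 16 = 42 seats, so the divisor must be adjusted.
With modified divisor 57: modified quotas Oakdale 4.175, Rivermont 4.526, Pinehurst 3.579, Claybrook 4.561, Stonebridge 8.421, Millford 15.474.
Rounding to the nearest integer: Oakdale 4, Rivermont 5, Pinehurst 4, Claybrook 5, Stonebridge 8, Millford 15 (total 41).
Rivermont receives 5.

5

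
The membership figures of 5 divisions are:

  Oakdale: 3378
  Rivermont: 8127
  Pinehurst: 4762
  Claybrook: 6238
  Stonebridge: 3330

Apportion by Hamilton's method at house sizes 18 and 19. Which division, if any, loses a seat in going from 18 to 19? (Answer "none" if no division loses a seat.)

Oakdale

At 18 seats: Oakdale 3, Rivermont 6, Pinehurst 3, Claybrook 4, Stonebridge 2.
At 19 seats: Oakdale 2, Rivermont 6, Pinehurst 4, Claybrook 5, Stonebridge 2.
Oakdale drops from 3 to 2.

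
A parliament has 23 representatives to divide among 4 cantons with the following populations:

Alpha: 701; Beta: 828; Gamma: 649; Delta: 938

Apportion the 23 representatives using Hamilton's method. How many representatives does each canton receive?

The standard divisor is 3116/23 ≈ 135.478.
Standard quotas: Alpha 5.174, Beta 6.112, Gamma 4.790, Delta 6.924.
Lower quotas: Alpha 5, Beta 6, Gamma 4, Delta 6 (sum 21, leaving 2 seats).
Remainders in descending order: Delta 0.924, Gamma 0.790, Alpha 0.174, Beta 0.112.
The surplus seats go to Delta, Gamma.

Alpha 5, Beta 6, Gamma 5, Delta 7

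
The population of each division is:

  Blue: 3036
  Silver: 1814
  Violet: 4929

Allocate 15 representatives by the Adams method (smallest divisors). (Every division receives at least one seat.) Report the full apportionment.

Standard divisor 9779/15 ≈ 651.933; standard quotas: Blue 4.657, Silver 2.782, Violet 7.561.
Rounding up gives 5, 3, 8 = 16 seats, so the divisor must be adjusted.
With modified divisor 730: modified quotas Blue 4.159, Silver 2.485, Violet 6.752.
Rounding up: Blue 5, Silver 3, Violet 7 (total 15).

Blue 5, Silver 3, Violet 7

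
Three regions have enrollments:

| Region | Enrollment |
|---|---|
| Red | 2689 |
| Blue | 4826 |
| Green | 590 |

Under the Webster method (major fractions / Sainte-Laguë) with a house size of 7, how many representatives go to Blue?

4

Standard divisor 8105/7 ≈ 1157.857; standard quotas: Red 2.322, Blue 4.168, Green 0.510.
Rounding to the nearest integer gives Red 2, Blue 4, Green 1 — total 7, matching the house size, so no adjustment is needed.
Blue receives 4.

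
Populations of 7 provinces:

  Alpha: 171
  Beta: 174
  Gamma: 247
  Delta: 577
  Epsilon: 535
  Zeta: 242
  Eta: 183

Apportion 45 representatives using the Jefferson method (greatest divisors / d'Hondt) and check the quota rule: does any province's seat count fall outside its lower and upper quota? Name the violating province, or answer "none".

Standard quotas: Alpha 3.614, Beta 3.678, Gamma 5.221, Delta 12.196, Epsilon 11.308, Zeta 5.115, Eta 3.868.
Jefferson allocation: Alpha 3, Beta 3, Gamma 5, Delta 13, Epsilon 12, Zeta 5, Eta 4.
Every allocation lies between the lower and upper quota.

none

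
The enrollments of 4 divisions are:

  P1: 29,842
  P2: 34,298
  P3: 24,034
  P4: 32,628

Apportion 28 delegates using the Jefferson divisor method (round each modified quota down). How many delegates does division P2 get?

Standard divisor 120802/28 ≈ 4314.357; standard quotas: P1 6.917, P2 7.950, P3 5.571, P4 7.563.
Rounding down gives 6, 7, 5, 7 = 25 seats, so the divisor must be adjusted.
With modified divisor 4040: modified quotas P1 7.387, P2 8.490, P3 5.949, P4 8.076.
Rounding down: P1 7, P2 8, P3 5, P4 8 (total 28).
P2 receives 8.

8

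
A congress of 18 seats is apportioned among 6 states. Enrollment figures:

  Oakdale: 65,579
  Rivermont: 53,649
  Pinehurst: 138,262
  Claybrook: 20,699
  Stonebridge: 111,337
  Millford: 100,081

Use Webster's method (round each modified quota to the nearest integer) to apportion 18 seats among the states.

Oakdale 2; Rivermont 2; Pinehurst 5; Claybrook 1; Stonebridge 4; Millford 4

Standard divisor 489607/18 ≈ 27200.389; standard quotas: Oakdale 2.411, Rivermont 1.972, Pinehurst 5.083, Claybrook 0.761, Stonebridge 4.093, Millford 3.679.
Rounding to the nearest integer gives Oakdale 2, Rivermont 2, Pinehurst 5, Claybrook 1, Stonebridge 4, Millford 4 — total 18, matching the house size, so no adjustment is needed.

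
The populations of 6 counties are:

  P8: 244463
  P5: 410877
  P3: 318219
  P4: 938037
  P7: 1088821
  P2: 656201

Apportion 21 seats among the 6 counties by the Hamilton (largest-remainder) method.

Standard divisor: 3656618 ÷ 21 ≈ 174124.667.
Standard quotas: P8 1.4040, P5 2.3597, P3 1.8275, P4 5.3872, P7 6.2531, P2 3.7686.
Lower quotas: P8 1, P5 2, P3 1, P4 5, P7 6, P2 3 (sum 18, leaving 3 seats).
Remainders in descending order: P3 0.8275, P2 0.7686, P8 0.4040, P4 0.3872, P5 0.3597, P7 0.2531.
Largest remainders: P3, P2, P8 receive the extra seats.

P8 2; P5 2; P3 2; P4 5; P7 6; P2 4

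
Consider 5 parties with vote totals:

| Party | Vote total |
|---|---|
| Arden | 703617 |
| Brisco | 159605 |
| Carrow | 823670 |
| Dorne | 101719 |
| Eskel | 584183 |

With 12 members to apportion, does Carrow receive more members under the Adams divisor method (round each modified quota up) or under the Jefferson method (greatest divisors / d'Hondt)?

Adams: Arden 3, Brisco 1, Carrow 4, Dorne 1, Eskel 3.
Jefferson: Arden 4, Brisco 0, Carrow 5, Dorne 0, Eskel 3.
Carrow gets 4 under Adams and 5 under Jefferson.

Jefferson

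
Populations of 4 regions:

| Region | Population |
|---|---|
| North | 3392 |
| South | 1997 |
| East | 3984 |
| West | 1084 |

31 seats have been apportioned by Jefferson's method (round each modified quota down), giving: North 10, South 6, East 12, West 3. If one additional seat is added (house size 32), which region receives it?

Priority for the next seat is population ÷ (current seats + 1).
Priorities: North 308.364, South 285.286, East 306.462, West 271.000.
Highest priority: North.

North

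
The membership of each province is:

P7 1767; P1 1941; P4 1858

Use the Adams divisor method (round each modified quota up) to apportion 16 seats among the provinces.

Standard divisor 5566/16 ≈ 347.875; standard quotas: P7 5.079, P1 5.580, P4 5.341.
Rounding up gives 6, 6, 6 = 18 seats, so the divisor must be adjusted.
With modified divisor 380: modified quotas P7 4.650, P1 5.108, P4 4.889.
Rounding up: P7 5, P1 6, P4 5 (total 16).

P7=5, P1=6, P4=5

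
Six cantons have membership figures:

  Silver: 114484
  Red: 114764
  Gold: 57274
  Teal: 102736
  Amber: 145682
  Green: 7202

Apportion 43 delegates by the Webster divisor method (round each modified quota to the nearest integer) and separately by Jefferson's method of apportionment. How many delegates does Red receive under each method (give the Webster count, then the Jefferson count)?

9 and 10

Webster: Silver 9, Red 9, Gold 5, Teal 8, Amber 11, Green 1.
Jefferson: Silver 9, Red 10, Gold 4, Teal 8, Amber 12, Green 0.
Red gets 9 under Webster and 10 under Jefferson.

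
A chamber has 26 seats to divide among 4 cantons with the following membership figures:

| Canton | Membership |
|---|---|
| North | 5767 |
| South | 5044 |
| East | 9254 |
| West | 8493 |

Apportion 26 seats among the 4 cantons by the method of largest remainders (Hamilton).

North: 5; South: 5; East: 8; West: 8

Total 28558; standard divisor 28558/26 ≈ 1098.385.
Standard quotas: North 5.2504, South 4.5922, East 8.4251, West 7.7323.
Lower quotas: North 5, South 4, East 8, West 7 (sum 24, leaving 2 seats).
Remainders in descending order: West 0.7323, South 0.5922, East 0.4251, North 0.2504.
Largest remainders: West, South receive the extra seats.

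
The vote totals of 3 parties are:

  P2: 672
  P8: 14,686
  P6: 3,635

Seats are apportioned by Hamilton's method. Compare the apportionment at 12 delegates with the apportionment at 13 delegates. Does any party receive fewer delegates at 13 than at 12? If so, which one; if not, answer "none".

At 12 seats: P2 1, P8 9, P6 2.
At 13 seats: P2 0, P8 10, P6 3.
P2 drops from 1 to 0.

P2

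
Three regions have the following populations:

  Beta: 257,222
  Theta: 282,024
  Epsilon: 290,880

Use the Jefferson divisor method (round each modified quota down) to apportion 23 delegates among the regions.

Beta=7, Theta=8, Epsilon=8

Standard divisor 830126/23 ≈ 36092.435; standard quotas: Beta 7.127, Theta 7.814, Epsilon 8.059.
Rounding down gives 7, 7, 8 = 22 seats, so the divisor must be adjusted.
With modified divisor 33800: modified quotas Beta 7.610, Theta 8.344, Epsilon 8.606.
Rounding down: Beta 7, Theta 8, Epsilon 8 (total 23).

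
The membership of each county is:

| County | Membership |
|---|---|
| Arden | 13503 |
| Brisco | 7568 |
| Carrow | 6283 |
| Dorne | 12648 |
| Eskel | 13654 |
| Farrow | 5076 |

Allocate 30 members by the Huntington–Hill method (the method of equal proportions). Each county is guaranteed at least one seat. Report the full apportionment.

Arden 7; Brisco 4; Carrow 3; Dorne 6; Eskel 7; Farrow 3

With divisor 2012: modified quotas Arden 6.711, Brisco 3.761, Carrow 3.123, Dorne 6.286, Eskel 6.786, Farrow 2.523.
Geometric-mean thresholds: Arden √(6·7)=6.481, Brisco √(3·4)=3.464, Carrow √(3·4)=3.464, Dorne √(6·7)=6.481, Eskel √(6·7)=6.481, Farrow √(2·3)=2.449.
Each quota rounded against its threshold gives Arden 7, Brisco 4, Carrow 3, Dorne 6, Eskel 7, Farrow 3 (total 30).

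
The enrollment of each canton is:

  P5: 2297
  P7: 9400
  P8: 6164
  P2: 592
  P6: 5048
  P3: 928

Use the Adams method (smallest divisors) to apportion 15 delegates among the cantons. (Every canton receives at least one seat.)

Standard divisor 24429/15 ≈ 1628.6; standard quotas: P5 1.410, P7 5.772, P8 3.785, P2 0.364, P6 3.100, P3 0.570.
Rounding up gives 2, 6, 4, 1, 4, 1 = 18 seats, so the divisor must be adjusted.
With modified divisor 2200: modified quotas P5 1.044, P7 4.273, P8 2.802, P2 0.269, P6 2.295, P3 0.422.
Rounding up: P5 2, P7 5, P8 3, P2 1, P6 3, P3 1 (total 15).

P5 2, P7 5, P8 3, P2 1, P6 3, P3 1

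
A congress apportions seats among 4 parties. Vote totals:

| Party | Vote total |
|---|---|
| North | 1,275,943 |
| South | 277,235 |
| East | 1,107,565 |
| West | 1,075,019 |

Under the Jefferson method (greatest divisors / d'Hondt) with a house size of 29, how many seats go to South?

2

Standard divisor 3735762/29 ≈ 128819.379; standard quotas: North 9.905, South 2.152, East 8.598, West 8.345.
Rounding down gives 9, 2, 8, 8 = 27 seats, so the divisor must be adjusted.
With modified divisor 121300: modified quotas North 10.519, South 2.286, East 9.131, West 8.862.
Rounding down: North 10, South 2, East 9, West 8 (total 29).
South receives 2.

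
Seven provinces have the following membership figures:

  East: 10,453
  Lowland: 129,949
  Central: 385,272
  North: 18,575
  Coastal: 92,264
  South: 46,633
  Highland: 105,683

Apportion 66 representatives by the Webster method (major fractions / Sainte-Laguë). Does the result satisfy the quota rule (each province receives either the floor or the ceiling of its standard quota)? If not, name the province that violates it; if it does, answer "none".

Central

Standard quotas: East 0.875, Lowland 10.873, Central 32.235, North 1.554, Coastal 7.720, South 3.902, Highland 8.842.
Webster allocation: East 1, Lowland 11, Central 31, North 2, Coastal 8, South 4, Highland 9.
Central has quota 32.235 (lower 32, upper 33) but receives 31 — outside the quota interval.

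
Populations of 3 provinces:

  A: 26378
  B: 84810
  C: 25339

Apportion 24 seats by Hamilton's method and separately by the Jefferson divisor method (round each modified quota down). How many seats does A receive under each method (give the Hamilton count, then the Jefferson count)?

Hamilton: A 5, B 15, C 4.
Jefferson: A 4, B 16, C 4.
A gets 5 under Hamilton and 4 under Jefferson.

5 and 4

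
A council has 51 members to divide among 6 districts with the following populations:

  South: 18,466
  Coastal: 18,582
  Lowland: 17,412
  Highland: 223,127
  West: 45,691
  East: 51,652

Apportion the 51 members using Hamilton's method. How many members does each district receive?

Total 374930; standard divisor 374930/51 ≈ 7351.569.
Standard quotas: South 2.5118, Coastal 2.5276, Lowland 2.3685, Highland 30.3509, West 6.2151, East 7.0260.
Lower quotas: South 2, Coastal 2, Lowland 2, Highland 30, West 6, East 7 (sum 49, leaving 2 seats).
Remainders in descending order: Coastal 0.5276, South 0.5118, Lowland 0.3685, Highland 0.3509, West 0.2151, East 0.0260.
The surplus seats go to Coastal, South.

South=3, Coastal=3, Lowland=2, Highland=30, West=6, East=7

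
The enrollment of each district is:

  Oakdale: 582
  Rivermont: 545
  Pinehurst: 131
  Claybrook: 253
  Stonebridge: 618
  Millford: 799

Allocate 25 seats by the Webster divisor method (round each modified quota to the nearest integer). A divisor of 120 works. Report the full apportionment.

Oakdale 5, Rivermont 5, Pinehurst 1, Claybrook 2, Stonebridge 5, Millford 7

With modified divisor 120: modified quotas Oakdale 4.850, Rivermont 4.542, Pinehurst 1.092, Claybrook 2.108, Stonebridge 5.150, Millford 6.658.
Rounding to the nearest integer: Oakdale 5, Rivermont 5, Pinehurst 1, Claybrook 2, Stonebridge 5, Millford 7 (total 25).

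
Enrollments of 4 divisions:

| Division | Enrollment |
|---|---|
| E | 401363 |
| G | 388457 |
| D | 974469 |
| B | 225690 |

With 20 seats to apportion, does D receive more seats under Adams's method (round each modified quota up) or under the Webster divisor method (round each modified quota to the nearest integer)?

Adams: E 4, G 4, D 9, B 3.
Webster: E 4, G 4, D 10, B 2.
D gets 9 under Adams and 10 under Webster.

Webster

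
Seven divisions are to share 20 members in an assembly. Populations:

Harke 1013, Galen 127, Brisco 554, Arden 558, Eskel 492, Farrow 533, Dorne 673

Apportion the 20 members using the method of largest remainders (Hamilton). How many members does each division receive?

The standard divisor is 3950/20 ≈ 197.5.
Standard quotas: Harke 5.129, Galen 0.643, Brisco 2.805, Arden 2.825, Eskel 2.491, Farrow 2.699, Dorne 3.408.
Lower quotas: Harke 5, Galen 0, Brisco 2, Arden 2, Eskel 2, Farrow 2, Dorne 3 (sum 16, leaving 4 seats).
Remainders in descending order: Arden 0.825, Brisco 0.805, Farrow 0.699, Galen 0.643, Eskel 0.491, Dorne 0.408, Harke 0.129.
The surplus seats go to Arden, Brisco, Farrow, Galen.

Harke 5, Galen 1, Brisco 3, Arden 3, Eskel 2, Farrow 3, Dorne 3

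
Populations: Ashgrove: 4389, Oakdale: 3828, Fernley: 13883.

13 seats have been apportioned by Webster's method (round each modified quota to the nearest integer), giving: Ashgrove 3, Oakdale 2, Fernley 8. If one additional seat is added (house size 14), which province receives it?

Priority for the next seat is population ÷ (current seats + 0.5).
Priorities: Ashgrove 1254.000, Oakdale 1531.200, Fernley 1633.294.
Highest priority: Fernley.

Fernley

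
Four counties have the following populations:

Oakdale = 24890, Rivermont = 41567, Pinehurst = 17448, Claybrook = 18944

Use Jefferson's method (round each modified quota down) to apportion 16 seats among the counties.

Oakdale=4, Rivermont=7, Pinehurst=2, Claybrook=3

Standard divisor 102849/16 ≈ 6428.062; standard quotas: Oakdale 3.872, Rivermont 6.466, Pinehurst 2.714, Claybrook 2.947.
Rounding down gives 3, 6, 2, 2 = 13 seats, so the divisor must be adjusted.
With modified divisor 5900: modified quotas Oakdale 4.219, Rivermont 7.045, Pinehurst 2.957, Claybrook 3.211.
Rounding down: Oakdale 4, Rivermont 7, Pinehurst 2, Claybrook 3 (total 16).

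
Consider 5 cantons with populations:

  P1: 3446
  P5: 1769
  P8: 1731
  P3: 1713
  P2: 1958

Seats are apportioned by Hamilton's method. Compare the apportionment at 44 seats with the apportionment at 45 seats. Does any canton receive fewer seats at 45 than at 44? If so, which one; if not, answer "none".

At 44 seats: P1 14, P5 8, P8 7, P3 7, P2 8.
At 45 seats: P1 15, P5 8, P8 7, P3 7, P2 8.
No canton's allocation decreased.

none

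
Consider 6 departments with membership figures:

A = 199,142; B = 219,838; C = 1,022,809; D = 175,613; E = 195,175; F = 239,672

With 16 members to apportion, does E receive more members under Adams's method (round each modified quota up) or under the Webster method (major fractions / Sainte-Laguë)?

Adams

Adams: A 2, B 2, C 6, D 2, E 2, F 2.
Webster: A 2, B 2, C 8, D 1, E 1, F 2.
E gets 2 under Adams and 1 under Webster.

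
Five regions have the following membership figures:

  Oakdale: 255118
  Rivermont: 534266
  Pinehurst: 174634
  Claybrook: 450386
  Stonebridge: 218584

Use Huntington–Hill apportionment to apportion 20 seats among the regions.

Oakdale 3, Rivermont 7, Pinehurst 2, Claybrook 5, Stonebridge 3

With divisor 82334: modified quotas Oakdale 3.099, Rivermont 6.489, Pinehurst 2.121, Claybrook 5.470, Stonebridge 2.655.
Geometric-mean thresholds: Oakdale √(3·4)=3.464, Rivermont √(6·7)=6.481, Pinehurst √(2·3)=2.449, Claybrook √(5·6)=5.477, Stonebridge √(2·3)=2.449.
Each quota rounded against its threshold gives Oakdale 3, Rivermont 7, Pinehurst 2, Claybrook 5, Stonebridge 3 (total 20).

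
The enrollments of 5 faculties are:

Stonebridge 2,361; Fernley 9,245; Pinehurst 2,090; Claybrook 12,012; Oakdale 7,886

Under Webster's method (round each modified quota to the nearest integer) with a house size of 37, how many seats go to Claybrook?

Standard divisor 33594/37 ≈ 907.946; standard quotas: Stonebridge 2.600, Fernley 10.182, Pinehurst 2.302, Claybrook 13.230, Oakdale 8.686.
Rounding to the nearest integer gives Stonebridge 3, Fernley 10, Pinehurst 2, Claybrook 13, Oakdale 9 — total 37, matching the house size, so no adjustment is needed.
Claybrook receives 13.

13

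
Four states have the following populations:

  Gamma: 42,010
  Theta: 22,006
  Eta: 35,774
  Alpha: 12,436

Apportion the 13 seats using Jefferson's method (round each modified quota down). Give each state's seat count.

Standard divisor 112226/13 ≈ 8632.769; standard quotas: Gamma 4.866, Theta 2.549, Eta 4.144, Alpha 1.441.
Rounding down gives 4, 2, 4, 1 = 11 seats, so the divisor must be adjusted.
With modified divisor 7200: modified quotas Gamma 5.835, Theta 3.056, Eta 4.969, Alpha 1.727.
Rounding down: Gamma 5, Theta 3, Eta 4, Alpha 1 (total 13).

Gamma=5, Theta=3, Eta=4, Alpha=1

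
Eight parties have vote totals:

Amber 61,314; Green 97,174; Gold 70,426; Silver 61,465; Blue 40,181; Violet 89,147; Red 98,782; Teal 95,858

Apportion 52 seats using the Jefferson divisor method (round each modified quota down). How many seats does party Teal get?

Standard divisor 614347/52 ≈ 11814.365; standard quotas: Amber 5.190, Green 8.225, Gold 5.961, Silver 5.203, Blue 3.401, Violet 7.546, Red 8.361, Teal 8.114.
Rounding down gives 5, 8, 5, 5, 3, 7, 8, 8 = 49 seats, so the divisor must be adjusted.
With modified divisor 10900: modified quotas Amber 5.625, Green 8.915, Gold 6.461, Silver 5.639, Blue 3.686, Violet 8.179, Red 9.063, Teal 8.794.
Rounding down: Amber 5, Green 8, Gold 6, Silver 5, Blue 3, Violet 8, Red 9, Teal 8 (total 52).
Teal receives 8.

8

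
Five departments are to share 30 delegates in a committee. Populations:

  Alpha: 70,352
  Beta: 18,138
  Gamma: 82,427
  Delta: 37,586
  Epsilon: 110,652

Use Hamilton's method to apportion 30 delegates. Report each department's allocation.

Alpha 7, Beta 2, Gamma 8, Delta 3, Epsilon 10

Total 319155; standard divisor 319155/30 ≈ 10638.5.
Standard quotas: Alpha 6.6130, Beta 1.7049, Gamma 7.7480, Delta 3.5330, Epsilon 10.4011.
Lower quotas: Alpha 6, Beta 1, Gamma 7, Delta 3, Epsilon 10 (sum 27, leaving 3 seats).
Remainders in descending order: Gamma 0.7480, Beta 0.7049, Alpha 0.6130, Delta 0.5330, Epsilon 0.4011.
The surplus seats go to Gamma, Beta, Alpha.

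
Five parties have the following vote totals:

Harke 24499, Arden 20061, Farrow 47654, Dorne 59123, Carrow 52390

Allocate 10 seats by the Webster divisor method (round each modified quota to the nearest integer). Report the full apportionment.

Standard divisor 203727/10 ≈ 20372.7; standard quotas: Harke 1.203, Arden 0.985, Farrow 2.339, Dorne 2.902, Carrow 2.572.
Rounding to the nearest integer gives Harke 1, Arden 1, Farrow 2, Dorne 3, Carrow 3 — total 10, matching the house size, so no adjustment is needed.

Harke 1, Arden 1, Farrow 2, Dorne 3, Carrow 3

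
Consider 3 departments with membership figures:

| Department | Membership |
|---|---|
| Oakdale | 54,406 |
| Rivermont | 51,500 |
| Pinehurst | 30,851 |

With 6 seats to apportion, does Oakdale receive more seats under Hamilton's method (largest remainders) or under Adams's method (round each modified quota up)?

Hamilton: Oakdale 3, Rivermont 2, Pinehurst 1.
Adams: Oakdale 2, Rivermont 2, Pinehurst 2.
Oakdale gets 3 under Hamilton and 2 under Adams.

Hamilton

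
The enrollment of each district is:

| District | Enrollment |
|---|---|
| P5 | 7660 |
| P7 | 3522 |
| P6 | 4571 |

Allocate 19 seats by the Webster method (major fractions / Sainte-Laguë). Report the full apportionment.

P5 9, P7 4, P6 6

Standard divisor 15753/19 ≈ 829.105; standard quotas: P5 9.239, P7 4.248, P6 5.513.
Rounding to the nearest integer gives P5 9, P7 4, P6 6 — total 19, matching the house size, so no adjustment is needed.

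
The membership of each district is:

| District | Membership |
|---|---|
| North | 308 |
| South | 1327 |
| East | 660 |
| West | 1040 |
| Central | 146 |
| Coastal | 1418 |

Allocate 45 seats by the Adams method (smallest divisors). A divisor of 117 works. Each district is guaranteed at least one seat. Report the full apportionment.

North 3; South 12; East 6; West 9; Central 2; Coastal 13

With modified divisor 117: modified quotas North 2.632, South 11.342, East 5.641, West 8.889, Central 1.248, Coastal 12.120.
Rounding up: North 3, South 12, East 6, West 9, Central 2, Coastal 13 (total 45).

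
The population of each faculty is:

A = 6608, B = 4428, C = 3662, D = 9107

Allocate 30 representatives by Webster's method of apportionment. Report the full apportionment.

Standard divisor 23805/30 ≈ 793.5; standard quotas: A 8.328, B 5.580, C 4.615, D 11.477.
Rounding to the nearest integer gives A 8, B 6, C 5, D 11 — total 30, matching the house size, so no adjustment is needed.

A 8; B 6; C 5; D 11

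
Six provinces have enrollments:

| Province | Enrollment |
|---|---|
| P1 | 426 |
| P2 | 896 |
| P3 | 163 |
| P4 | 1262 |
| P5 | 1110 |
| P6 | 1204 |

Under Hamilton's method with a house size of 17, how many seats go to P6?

4

Standard divisor: 5061 ÷ 17 ≈ 297.706.
Standard quotas: P1 1.431, P2 3.010, P3 0.548, P4 4.239, P5 3.729, P6 4.044.
Lower quotas: P1 1, P2 3, P3 0, P4 4, P5 3, P6 4 (sum 15, leaving 2 seats).
Remainders in descending order: P5 0.729, P3 0.548, P1 0.431, P4 0.239, P6 0.044, P2 0.010.
Largest remainders: P5, P3 receive the extra seats.
P6 receives 4.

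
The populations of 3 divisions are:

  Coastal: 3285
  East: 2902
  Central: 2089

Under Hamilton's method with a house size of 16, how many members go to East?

Total 8276; standard divisor 8276/16 ≈ 517.25.
Standard quotas: Coastal 6.351, East 5.610, Central 4.039.
Lower quotas: Coastal 6, East 5, Central 4 (sum 15, leaving 1 seat).
Remainders in descending order: East 0.610, Coastal 0.351, Central 0.039.
Largest remainder: East receives the extra seat.
East receives 6.

6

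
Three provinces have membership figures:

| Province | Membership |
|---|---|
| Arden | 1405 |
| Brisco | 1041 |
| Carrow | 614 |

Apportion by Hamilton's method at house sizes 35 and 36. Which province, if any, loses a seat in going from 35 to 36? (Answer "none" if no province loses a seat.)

At 35 seats: Arden 16, Brisco 12, Carrow 7.
At 36 seats: Arden 17, Brisco 12, Carrow 7.
No province's allocation decreased.

none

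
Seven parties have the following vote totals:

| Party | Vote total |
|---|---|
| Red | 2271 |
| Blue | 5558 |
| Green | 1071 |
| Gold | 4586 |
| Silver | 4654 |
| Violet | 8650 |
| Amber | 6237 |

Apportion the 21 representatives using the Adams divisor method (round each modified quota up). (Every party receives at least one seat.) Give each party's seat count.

Red: 2; Blue: 3; Green: 1; Gold: 3; Silver: 3; Violet: 5; Amber: 4

Standard divisor 33027/21 ≈ 1572.714; standard quotas: Red 1.444, Blue 3.534, Green 0.681, Gold 2.916, Silver 2.959, Violet 5.500, Amber 3.966.
Rounding up gives 2, 4, 1, 3, 3, 6, 4 = 23 seats, so the divisor must be adjusted.
With modified divisor 2000: modified quotas Red 1.135, Blue 2.779, Green 0.535, Gold 2.293, Silver 2.327, Violet 4.325, Amber 3.119.
Rounding up: Red 2, Blue 3, Green 1, Gold 3, Silver 3, Violet 5, Amber 4 (total 21).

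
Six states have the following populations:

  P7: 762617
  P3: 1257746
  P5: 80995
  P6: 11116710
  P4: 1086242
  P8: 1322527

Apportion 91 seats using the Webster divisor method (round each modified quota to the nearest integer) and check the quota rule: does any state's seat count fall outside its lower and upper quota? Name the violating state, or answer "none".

Standard quotas: P7 4.441, P3 7.324, P5 0.472, P6 64.736, P4 6.326, P8 7.701.
Webster allocation: P7 4, P3 7, P5 0, P6 66, P4 6, P8 8.
P6 has quota 64.736 (lower 64, upper 65) but receives 66 — outside the quota interval.

P6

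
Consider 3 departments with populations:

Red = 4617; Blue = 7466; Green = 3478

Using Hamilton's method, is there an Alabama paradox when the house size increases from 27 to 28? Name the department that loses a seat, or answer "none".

At 27 seats: Red 8, Blue 13, Green 6.
At 28 seats: Red 8, Blue 14, Green 6.
No department's allocation decreased.

none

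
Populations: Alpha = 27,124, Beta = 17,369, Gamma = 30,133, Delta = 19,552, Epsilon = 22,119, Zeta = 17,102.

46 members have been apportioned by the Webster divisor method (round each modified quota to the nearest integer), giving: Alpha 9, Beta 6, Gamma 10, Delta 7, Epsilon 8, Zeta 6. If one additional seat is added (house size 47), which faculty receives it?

Priority for the next seat is population ÷ (current seats + 0.5).
Priorities: Alpha 2855.158, Beta 2672.154, Gamma 2869.810, Delta 2606.933, Epsilon 2602.235, Zeta 2631.077.
Highest priority: Gamma.

Gamma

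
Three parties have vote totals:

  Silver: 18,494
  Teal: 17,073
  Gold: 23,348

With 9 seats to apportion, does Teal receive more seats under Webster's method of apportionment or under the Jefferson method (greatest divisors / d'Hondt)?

Webster: Silver 3, Teal 3, Gold 3.
Jefferson: Silver 3, Teal 2, Gold 4.
Teal gets 3 under Webster and 2 under Jefferson.

Webster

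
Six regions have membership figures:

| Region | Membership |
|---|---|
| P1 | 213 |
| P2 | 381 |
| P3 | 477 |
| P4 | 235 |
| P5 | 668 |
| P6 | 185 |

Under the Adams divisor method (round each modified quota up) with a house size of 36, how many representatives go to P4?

Standard divisor 2159/36 ≈ 59.972; standard quotas: P1 3.552, P2 6.353, P3 7.954, P4 3.918, P5 11.138, P6 3.085.
Rounding up gives 4, 7, 8, 4, 12, 4 = 39 seats, so the divisor must be adjusted.
With modified divisor 65: modified quotas P1 3.277, P2 5.862, P3 7.338, P4 3.615, P5 10.277, P6 2.846.
Rounding up: P1 4, P2 6, P3 8, P4 4, P5 11, P6 3 (total 36).
P4 receives 4.

4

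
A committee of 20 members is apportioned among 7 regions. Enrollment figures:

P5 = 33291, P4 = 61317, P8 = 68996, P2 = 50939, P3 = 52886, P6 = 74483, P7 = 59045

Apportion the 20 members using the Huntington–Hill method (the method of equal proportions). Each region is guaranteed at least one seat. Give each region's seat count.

With divisor 21149: modified quotas P5 1.574, P4 2.899, P8 3.262, P2 2.409, P3 2.501, P6 3.522, P7 2.792.
Geometric-mean thresholds: P5 √(1·2)=1.414, P4 √(2·3)=2.449, P8 √(3·4)=3.464, P2 √(2·3)=2.449, P3 √(2·3)=2.449, P6 √(3·4)=3.464, P7 √(2·3)=2.449.
Each quota rounded against its threshold gives P5 2, P4 3, P8 3, P2 2, P3 3, P6 4, P7 3 (total 20).

P5 2, P4 3, P8 3, P2 2, P3 3, P6 4, P7 3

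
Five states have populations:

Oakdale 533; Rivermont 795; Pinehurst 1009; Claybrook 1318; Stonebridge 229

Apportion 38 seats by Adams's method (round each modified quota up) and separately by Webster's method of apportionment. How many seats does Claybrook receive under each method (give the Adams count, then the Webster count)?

Adams: Oakdale 5, Rivermont 8, Pinehurst 10, Claybrook 12, Stonebridge 3.
Webster: Oakdale 5, Rivermont 8, Pinehurst 10, Claybrook 13, Stonebridge 2.
Claybrook gets 12 under Adams and 13 under Webster.

12 and 13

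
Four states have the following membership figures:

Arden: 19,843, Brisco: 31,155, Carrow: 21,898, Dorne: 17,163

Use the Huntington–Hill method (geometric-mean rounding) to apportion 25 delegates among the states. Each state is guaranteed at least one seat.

Arden 5; Brisco 9; Carrow 6; Dorne 5

With divisor 3647: modified quotas Arden 5.441, Brisco 8.543, Carrow 6.004, Dorne 4.706.
Geometric-mean thresholds: Arden √(5·6)=5.477, Brisco √(8·9)=8.485, Carrow √(6·7)=6.481, Dorne √(4·5)=4.472.
Each quota rounded against its threshold gives Arden 5, Brisco 9, Carrow 6, Dorne 5 (total 25).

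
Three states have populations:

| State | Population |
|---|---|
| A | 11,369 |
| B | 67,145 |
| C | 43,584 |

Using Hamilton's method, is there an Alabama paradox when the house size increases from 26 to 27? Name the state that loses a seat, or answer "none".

A

At 26 seats: A 3, B 14, C 9.
At 27 seats: A 2, B 15, C 10.
A drops from 3 to 2.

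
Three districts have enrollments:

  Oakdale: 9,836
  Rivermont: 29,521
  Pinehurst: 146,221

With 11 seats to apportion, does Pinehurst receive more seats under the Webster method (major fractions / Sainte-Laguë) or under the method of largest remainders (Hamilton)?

Hamilton

Webster: Oakdale 1, Rivermont 2, Pinehurst 8.
Hamilton: Oakdale 0, Rivermont 2, Pinehurst 9.
Pinehurst gets 8 under Webster and 9 under Hamilton.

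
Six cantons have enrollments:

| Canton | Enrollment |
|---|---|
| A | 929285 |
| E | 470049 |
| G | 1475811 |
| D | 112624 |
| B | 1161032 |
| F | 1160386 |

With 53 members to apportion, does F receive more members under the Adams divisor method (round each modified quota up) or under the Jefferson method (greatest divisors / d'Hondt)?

Adams: A 9, E 5, G 14, D 2, B 12, F 11.
Jefferson: A 9, E 4, G 15, D 1, B 12, F 12.
F gets 11 under Adams and 12 under Jefferson.

Jefferson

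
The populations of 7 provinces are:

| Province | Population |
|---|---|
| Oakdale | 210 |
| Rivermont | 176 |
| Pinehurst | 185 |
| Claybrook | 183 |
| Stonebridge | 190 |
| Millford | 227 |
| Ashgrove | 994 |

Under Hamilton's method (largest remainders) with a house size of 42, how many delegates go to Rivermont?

Total 2165; standard divisor 2165/42 ≈ 51.548.
Standard quotas: Oakdale 4.074, Rivermont 3.414, Pinehurst 3.589, Claybrook 3.550, Stonebridge 3.686, Millford 4.404, Ashgrove 19.283.
Lower quotas: Oakdale 4, Rivermont 3, Pinehurst 3, Claybrook 3, Stonebridge 3, Millford 4, Ashgrove 19 (sum 39, leaving 3 seats).
Remainders in descending order: Stonebridge 0.686, Pinehurst 0.589, Claybrook 0.550, Rivermont 0.414, Millford 0.404, Ashgrove 0.283, Oakdale 0.074.
Largest remainders: Stonebridge, Pinehurst, Claybrook receive the extra seats.
Rivermont receives 3.

3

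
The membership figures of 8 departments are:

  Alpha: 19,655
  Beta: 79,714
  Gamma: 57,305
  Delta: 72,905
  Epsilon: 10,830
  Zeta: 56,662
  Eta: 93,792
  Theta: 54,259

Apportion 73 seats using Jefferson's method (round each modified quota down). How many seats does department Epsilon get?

Standard divisor 445122/73 ≈ 6097.562; standard quotas: Alpha 3.223, Beta 13.073, Gamma 9.398, Delta 11.956, Epsilon 1.776, Zeta 9.293, Eta 15.382, Theta 8.898.
Rounding down gives 3, 13, 9, 11, 1, 9, 15, 8 = 69 seats, so the divisor must be adjusted.
With modified divisor 5710: modified quotas Alpha 3.442, Beta 13.960, Gamma 10.036, Delta 12.768, Epsilon 1.897, Zeta 9.923, Eta 16.426, Theta 9.502.
Rounding down: Alpha 3, Beta 13, Gamma 10, Delta 12, Epsilon 1, Zeta 9, Eta 16, Theta 9 (total 73).
Epsilon receives 1.

1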